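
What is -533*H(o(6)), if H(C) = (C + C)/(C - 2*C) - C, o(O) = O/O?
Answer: 1599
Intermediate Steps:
o(O) = 1
H(C) = -2 - C (H(C) = (2*C)/((-C)) - C = (2*C)*(-1/C) - C = -2 - C)
-533*H(o(6)) = -533*(-2 - 1*1) = -533*(-2 - 1) = -533*(-3) = 1599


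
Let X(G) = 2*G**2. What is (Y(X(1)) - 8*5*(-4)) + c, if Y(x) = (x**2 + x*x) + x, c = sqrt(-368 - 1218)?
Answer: 170 + I*sqrt(1586) ≈ 170.0 + 39.825*I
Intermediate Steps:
c = I*sqrt(1586) (c = sqrt(-1586) = I*sqrt(1586) ≈ 39.825*I)
Y(x) = x + 2*x**2 (Y(x) = (x**2 + x**2) + x = 2*x**2 + x = x + 2*x**2)
(Y(X(1)) - 8*5*(-4)) + c = ((2*1**2)*(1 + 2*(2*1**2)) - 8*5*(-4)) + I*sqrt(1586) = ((2*1)*(1 + 2*(2*1)) - 40*(-4)) + I*sqrt(1586) = (2*(1 + 2*2) + 160) + I*sqrt(1586) = (2*(1 + 4) + 160) + I*sqrt(1586) = (2*5 + 160) + I*sqrt(1586) = (10 + 160) + I*sqrt(1586) = 170 + I*sqrt(1586)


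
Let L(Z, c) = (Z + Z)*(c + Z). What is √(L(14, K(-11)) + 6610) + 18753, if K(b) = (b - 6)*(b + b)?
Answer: 18753 + √17474 ≈ 18885.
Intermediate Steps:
K(b) = 2*b*(-6 + b) (K(b) = (-6 + b)*(2*b) = 2*b*(-6 + b))
L(Z, c) = 2*Z*(Z + c) (L(Z, c) = (2*Z)*(Z + c) = 2*Z*(Z + c))
√(L(14, K(-11)) + 6610) + 18753 = √(2*14*(14 + 2*(-11)*(-6 - 11)) + 6610) + 18753 = √(2*14*(14 + 2*(-11)*(-17)) + 6610) + 18753 = √(2*14*(14 + 374) + 6610) + 18753 = √(2*14*388 + 6610) + 18753 = √(10864 + 6610) + 18753 = √17474 + 18753 = 18753 + √17474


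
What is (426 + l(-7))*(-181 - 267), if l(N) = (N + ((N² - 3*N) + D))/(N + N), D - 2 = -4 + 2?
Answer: -188832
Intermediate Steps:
D = 0 (D = 2 + (-4 + 2) = 2 - 2 = 0)
l(N) = (N² - 2*N)/(2*N) (l(N) = (N + ((N² - 3*N) + 0))/(N + N) = (N + (N² - 3*N))/((2*N)) = (N² - 2*N)*(1/(2*N)) = (N² - 2*N)/(2*N))
(426 + l(-7))*(-181 - 267) = (426 + (-1 + (½)*(-7)))*(-181 - 267) = (426 + (-1 - 7/2))*(-448) = (426 - 9/2)*(-448) = (843/2)*(-448) = -188832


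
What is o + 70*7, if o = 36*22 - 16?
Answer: 1266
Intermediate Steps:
o = 776 (o = 792 - 16 = 776)
o + 70*7 = 776 + 70*7 = 776 + 490 = 1266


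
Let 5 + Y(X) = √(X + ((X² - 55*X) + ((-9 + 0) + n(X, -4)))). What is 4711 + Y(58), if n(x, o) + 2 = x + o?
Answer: 4706 + 5*√11 ≈ 4722.6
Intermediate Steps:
n(x, o) = -2 + o + x (n(x, o) = -2 + (x + o) = -2 + (o + x) = -2 + o + x)
Y(X) = -5 + √(-15 + X² - 53*X) (Y(X) = -5 + √(X + ((X² - 55*X) + ((-9 + 0) + (-2 - 4 + X)))) = -5 + √(X + ((X² - 55*X) + (-9 + (-6 + X)))) = -5 + √(X + ((X² - 55*X) + (-15 + X))) = -5 + √(X + (-15 + X² - 54*X)) = -5 + √(-15 + X² - 53*X))
4711 + Y(58) = 4711 + (-5 + √(-15 + 58² - 53*58)) = 4711 + (-5 + √(-15 + 3364 - 3074)) = 4711 + (-5 + √275) = 4711 + (-5 + 5*√11) = 4706 + 5*√11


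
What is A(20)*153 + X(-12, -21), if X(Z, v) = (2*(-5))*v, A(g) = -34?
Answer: -4992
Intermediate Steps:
X(Z, v) = -10*v
A(20)*153 + X(-12, -21) = -34*153 - 10*(-21) = -5202 + 210 = -4992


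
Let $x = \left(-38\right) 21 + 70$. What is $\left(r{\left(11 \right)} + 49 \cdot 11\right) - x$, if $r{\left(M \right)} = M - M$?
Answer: $1267$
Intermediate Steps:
$r{\left(M \right)} = 0$
$x = -728$ ($x = -798 + 70 = -728$)
$\left(r{\left(11 \right)} + 49 \cdot 11\right) - x = \left(0 + 49 \cdot 11\right) - -728 = \left(0 + 539\right) + 728 = 539 + 728 = 1267$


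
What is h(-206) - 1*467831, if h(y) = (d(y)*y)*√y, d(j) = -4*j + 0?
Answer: -467831 - 169744*I*√206 ≈ -4.6783e+5 - 2.4363e+6*I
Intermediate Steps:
d(j) = -4*j
h(y) = -4*y^(5/2) (h(y) = ((-4*y)*y)*√y = (-4*y²)*√y = -4*y^(5/2))
h(-206) - 1*467831 = -169744*I*√206 - 1*467831 = -169744*I*√206 - 467831 = -467831 - 169744*I*√206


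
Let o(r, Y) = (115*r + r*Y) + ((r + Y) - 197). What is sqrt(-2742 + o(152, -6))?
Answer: 5*sqrt(551) ≈ 117.37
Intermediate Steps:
o(r, Y) = -197 + Y + 116*r + Y*r (o(r, Y) = (115*r + Y*r) + ((Y + r) - 197) = (115*r + Y*r) + (-197 + Y + r) = -197 + Y + 116*r + Y*r)
sqrt(-2742 + o(152, -6)) = sqrt(-2742 + (-197 - 6 + 116*152 - 6*152)) = sqrt(-2742 + (-197 - 6 + 17632 - 912)) = sqrt(-2742 + 16517) = sqrt(13775) = 5*sqrt(551)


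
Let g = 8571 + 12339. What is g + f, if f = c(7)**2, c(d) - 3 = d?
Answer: 21010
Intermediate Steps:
g = 20910
c(d) = 3 + d
f = 100 (f = (3 + 7)**2 = 10**2 = 100)
g + f = 20910 + 100 = 21010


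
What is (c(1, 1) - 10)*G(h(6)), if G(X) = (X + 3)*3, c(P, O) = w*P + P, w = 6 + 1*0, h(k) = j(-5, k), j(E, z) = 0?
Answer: -27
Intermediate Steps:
h(k) = 0
w = 6 (w = 6 + 0 = 6)
c(P, O) = 7*P (c(P, O) = 6*P + P = 7*P)
G(X) = 9 + 3*X (G(X) = (3 + X)*3 = 9 + 3*X)
(c(1, 1) - 10)*G(h(6)) = (7*1 - 10)*(9 + 3*0) = (7 - 10)*(9 + 0) = -3*9 = -27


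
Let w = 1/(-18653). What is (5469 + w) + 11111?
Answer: 309266739/18653 ≈ 16580.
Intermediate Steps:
w = -1/18653 ≈ -5.3611e-5
(5469 + w) + 11111 = (5469 - 1/18653) + 11111 = 102013256/18653 + 11111 = 309266739/18653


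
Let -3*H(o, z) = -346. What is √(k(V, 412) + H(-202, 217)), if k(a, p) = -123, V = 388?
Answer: I*√69/3 ≈ 2.7689*I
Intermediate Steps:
H(o, z) = 346/3 (H(o, z) = -⅓*(-346) = 346/3)
√(k(V, 412) + H(-202, 217)) = √(-123 + 346/3) = √(-23/3) = I*√69/3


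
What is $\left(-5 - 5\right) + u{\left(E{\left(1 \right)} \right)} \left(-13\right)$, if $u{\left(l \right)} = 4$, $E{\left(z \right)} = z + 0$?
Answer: $-62$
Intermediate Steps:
$E{\left(z \right)} = z$
$\left(-5 - 5\right) + u{\left(E{\left(1 \right)} \right)} \left(-13\right) = \left(-5 - 5\right) + 4 \left(-13\right) = \left(-5 - 5\right) - 52 = -10 - 52 = -62$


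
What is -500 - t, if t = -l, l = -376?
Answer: -876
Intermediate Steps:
t = 376 (t = -1*(-376) = 376)
-500 - t = -500 - 1*376 = -500 - 376 = -876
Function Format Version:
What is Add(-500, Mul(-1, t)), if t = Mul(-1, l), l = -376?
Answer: -876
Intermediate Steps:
t = 376 (t = Mul(-1, -376) = 376)
Add(-500, Mul(-1, t)) = Add(-500, Mul(-1, 376)) = Add(-500, -376) = -876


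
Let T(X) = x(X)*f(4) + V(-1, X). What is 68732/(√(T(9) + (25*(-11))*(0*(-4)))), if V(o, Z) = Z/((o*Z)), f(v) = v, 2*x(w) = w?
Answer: 68732*√17/17 ≈ 16670.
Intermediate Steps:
x(w) = w/2
V(o, Z) = 1/o (V(o, Z) = Z/((Z*o)) = Z*(1/(Z*o)) = 1/o)
T(X) = -1 + 2*X (T(X) = (X/2)*4 + 1/(-1) = 2*X - 1 = -1 + 2*X)
68732/(√(T(9) + (25*(-11))*(0*(-4)))) = 68732/(√((-1 + 2*9) + (25*(-11))*(0*(-4)))) = 68732/(√((-1 + 18) - 275*0)) = 68732/(√(17 + 0)) = 68732/(√17) = 68732*(√17/17) = 68732*√17/17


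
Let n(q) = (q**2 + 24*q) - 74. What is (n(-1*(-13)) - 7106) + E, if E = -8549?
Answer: -15248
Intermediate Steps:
n(q) = -74 + q**2 + 24*q
(n(-1*(-13)) - 7106) + E = ((-74 + (-1*(-13))**2 + 24*(-1*(-13))) - 7106) - 8549 = ((-74 + 13**2 + 24*13) - 7106) - 8549 = ((-74 + 169 + 312) - 7106) - 8549 = (407 - 7106) - 8549 = -6699 - 8549 = -15248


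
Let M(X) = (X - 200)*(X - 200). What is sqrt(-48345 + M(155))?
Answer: 4*I*sqrt(2895) ≈ 215.22*I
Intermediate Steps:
M(X) = (-200 + X)**2 (M(X) = (-200 + X)*(-200 + X) = (-200 + X)**2)
sqrt(-48345 + M(155)) = sqrt(-48345 + (-200 + 155)**2) = sqrt(-48345 + (-45)**2) = sqrt(-48345 + 2025) = sqrt(-46320) = 4*I*sqrt(2895)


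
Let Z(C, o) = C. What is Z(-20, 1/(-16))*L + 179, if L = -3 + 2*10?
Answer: -161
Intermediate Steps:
L = 17 (L = -3 + 20 = 17)
Z(-20, 1/(-16))*L + 179 = -20*17 + 179 = -340 + 179 = -161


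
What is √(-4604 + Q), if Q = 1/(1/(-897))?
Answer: I*√5501 ≈ 74.169*I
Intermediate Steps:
Q = -897 (Q = 1/(-1/897) = -897)
√(-4604 + Q) = √(-4604 - 897) = √(-5501) = I*√5501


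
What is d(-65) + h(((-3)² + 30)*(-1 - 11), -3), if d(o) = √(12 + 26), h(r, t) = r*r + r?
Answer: 218556 + √38 ≈ 2.1856e+5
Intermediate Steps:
h(r, t) = r + r² (h(r, t) = r² + r = r + r²)
d(o) = √38
d(-65) + h(((-3)² + 30)*(-1 - 11), -3) = √38 + (((-3)² + 30)*(-1 - 11))*(1 + ((-3)² + 30)*(-1 - 11)) = √38 + ((9 + 30)*(-12))*(1 + (9 + 30)*(-12)) = √38 + (39*(-12))*(1 + 39*(-12)) = √38 - 468*(1 - 468) = √38 - 468*(-467) = √38 + 218556 = 218556 + √38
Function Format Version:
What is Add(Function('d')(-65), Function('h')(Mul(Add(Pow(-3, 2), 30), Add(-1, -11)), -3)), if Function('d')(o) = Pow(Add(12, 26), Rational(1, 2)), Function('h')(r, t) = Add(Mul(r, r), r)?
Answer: Add(218556, Pow(38, Rational(1, 2))) ≈ 2.1856e+5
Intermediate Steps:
Function('h')(r, t) = Add(r, Pow(r, 2)) (Function('h')(r, t) = Add(Pow(r, 2), r) = Add(r, Pow(r, 2)))
Function('d')(o) = Pow(38, Rational(1, 2))
Add(Function('d')(-65), Function('h')(Mul(Add(Pow(-3, 2), 30), Add(-1, -11)), -3)) = Add(Pow(38, Rational(1, 2)), Mul(Mul(Add(Pow(-3, 2), 30), Add(-1, -11)), Add(1, Mul(Add(Pow(-3, 2), 30), Add(-1, -11))))) = Add(Pow(38, Rational(1, 2)), Mul(Mul(Add(9, 30), -12), Add(1, Mul(Add(9, 30), -12)))) = Add(Pow(38, Rational(1, 2)), Mul(Mul(39, -12), Add(1, Mul(39, -12)))) = Add(Pow(38, Rational(1, 2)), Mul(-468, Add(1, -468))) = Add(Pow(38, Rational(1, 2)), Mul(-468, -467)) = Add(Pow(38, Rational(1, 2)), 218556) = Add(218556, Pow(38, Rational(1, 2)))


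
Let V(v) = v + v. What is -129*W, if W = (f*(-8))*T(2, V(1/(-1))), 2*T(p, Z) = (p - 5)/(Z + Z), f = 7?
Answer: 2709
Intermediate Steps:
V(v) = 2*v
T(p, Z) = (-5 + p)/(4*Z) (T(p, Z) = ((p - 5)/(Z + Z))/2 = ((-5 + p)/((2*Z)))/2 = ((-5 + p)*(1/(2*Z)))/2 = ((-5 + p)/(2*Z))/2 = (-5 + p)/(4*Z))
W = -21 (W = (7*(-8))*((-5 + 2)/(4*((2*(1/(-1)))))) = -14*(-3)/(2*(1*(-1))) = -14*(-3)/(2*(-1)) = -14*(-3)/(-2) = -14*(-1)*(-3)/2 = -56*3/8 = -21)
-129*W = -129*(-21) = 2709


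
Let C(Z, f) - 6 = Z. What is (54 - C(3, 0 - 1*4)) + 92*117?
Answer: 10809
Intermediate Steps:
C(Z, f) = 6 + Z
(54 - C(3, 0 - 1*4)) + 92*117 = (54 - (6 + 3)) + 92*117 = (54 - 1*9) + 10764 = (54 - 9) + 10764 = 45 + 10764 = 10809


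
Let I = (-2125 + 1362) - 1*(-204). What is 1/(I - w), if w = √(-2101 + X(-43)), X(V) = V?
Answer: I/(-559*I + 4*√134) ≈ -0.0017767 + 0.00014717*I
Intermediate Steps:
w = 4*I*√134 (w = √(-2101 - 43) = √(-2144) = 4*I*√134 ≈ 46.303*I)
I = -559 (I = -763 + 204 = -559)
1/(I - w) = 1/(-559 - 4*I*√134)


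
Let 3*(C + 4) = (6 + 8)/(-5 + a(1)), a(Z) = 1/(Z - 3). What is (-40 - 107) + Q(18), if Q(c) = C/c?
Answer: -43739/297 ≈ -147.27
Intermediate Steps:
a(Z) = 1/(-3 + Z)
C = -160/33 (C = -4 + ((6 + 8)/(-5 + 1/(-3 + 1)))/3 = -4 + (14/(-5 + 1/(-2)))/3 = -4 + (14/(-5 - ½))/3 = -4 + (14/(-11/2))/3 = -4 + (14*(-2/11))/3 = -4 + (⅓)*(-28/11) = -4 - 28/33 = -160/33 ≈ -4.8485)
Q(c) = -160/(33*c)
(-40 - 107) + Q(18) = (-40 - 107) - 160/33/18 = -147 - 160/33*1/18 = -147 - 80/297 = -43739/297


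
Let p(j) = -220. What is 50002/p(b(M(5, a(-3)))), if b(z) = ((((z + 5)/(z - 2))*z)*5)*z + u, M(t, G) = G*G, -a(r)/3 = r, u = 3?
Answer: -25001/110 ≈ -227.28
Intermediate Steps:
a(r) = -3*r
M(t, G) = G**2
b(z) = 3 + 5*z**2*(5 + z)/(-2 + z) (b(z) = ((((z + 5)/(z - 2))*z)*5)*z + 3 = ((((5 + z)/(-2 + z))*z)*5)*z + 3 = ((z*(5 + z)/(-2 + z))*5)*z + 3 = (5*z*(5 + z)/(-2 + z))*z + 3 = 5*z**2*(5 + z)/(-2 + z) + 3 = 3 + 5*z**2*(5 + z)/(-2 + z))
50002/p(b(M(5, a(-3)))) = 50002/(-220) = 50002*(-1/220) = -25001/110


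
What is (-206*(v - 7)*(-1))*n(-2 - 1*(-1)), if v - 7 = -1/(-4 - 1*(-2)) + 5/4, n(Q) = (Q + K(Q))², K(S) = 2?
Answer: 721/2 ≈ 360.50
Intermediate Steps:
n(Q) = (2 + Q)² (n(Q) = (Q + 2)² = (2 + Q)²)
v = 35/4 (v = 7 + (-1/(-4 - 1*(-2)) + 5/4) = 7 + (-1/(-4 + 2) + 5*(¼)) = 7 + (-1/(-2) + 5/4) = 7 + (-1*(-½) + 5/4) = 7 + (½ + 5/4) = 7 + 7/4 = 35/4 ≈ 8.7500)
(-206*(v - 7)*(-1))*n(-2 - 1*(-1)) = (-206*(35/4 - 7)*(-1))*(2 + (-2 - 1*(-1)))² = (-721*(-1)/2)*(2 + (-2 + 1))² = (-206*(-7/4))*(2 - 1)² = (721/2)*1² = (721/2)*1 = 721/2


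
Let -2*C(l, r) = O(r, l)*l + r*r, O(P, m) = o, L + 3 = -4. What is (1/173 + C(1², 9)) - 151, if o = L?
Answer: -32523/173 ≈ -187.99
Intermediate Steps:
L = -7 (L = -3 - 4 = -7)
o = -7
O(P, m) = -7
C(l, r) = -r²/2 + 7*l/2 (C(l, r) = -(-7*l + r*r)/2 = -(-7*l + r²)/2 = -(r² - 7*l)/2 = -r²/2 + 7*l/2)
(1/173 + C(1², 9)) - 151 = (1/173 + (-½*9² + (7/2)*1²)) - 151 = (1/173 + (-½*81 + (7/2)*1)) - 151 = (1/173 + (-81/2 + 7/2)) - 151 = (1/173 - 37) - 151 = -6400/173 - 151 = -32523/173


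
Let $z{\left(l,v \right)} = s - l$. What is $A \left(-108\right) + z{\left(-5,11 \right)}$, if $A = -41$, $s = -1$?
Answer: $4432$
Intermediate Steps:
$z{\left(l,v \right)} = -1 - l$
$A \left(-108\right) + z{\left(-5,11 \right)} = \left(-41\right) \left(-108\right) - -4 = 4428 + \left(-1 + 5\right) = 4428 + 4 = 4432$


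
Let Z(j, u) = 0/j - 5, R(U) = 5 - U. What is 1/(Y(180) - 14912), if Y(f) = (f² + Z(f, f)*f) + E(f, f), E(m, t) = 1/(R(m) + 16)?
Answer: 159/2637491 ≈ 6.0285e-5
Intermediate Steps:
E(m, t) = 1/(21 - m) (E(m, t) = 1/((5 - m) + 16) = 1/(21 - m))
Z(j, u) = -5 (Z(j, u) = 0 - 5 = -5)
Y(f) = f² - 1/(-21 + f) - 5*f (Y(f) = (f² - 5*f) - 1/(-21 + f) = f² - 1/(-21 + f) - 5*f)
1/(Y(180) - 14912) = 1/((-1 + 180*(-21 + 180)*(-5 + 180))/(-21 + 180) - 14912) = 1/((-1 + 180*159*175)/159 - 14912) = 1/((-1 + 5008500)/159 - 14912) = 1/((1/159)*5008499 - 14912) = 1/(5008499/159 - 14912) = 1/(2637491/159) = 159/2637491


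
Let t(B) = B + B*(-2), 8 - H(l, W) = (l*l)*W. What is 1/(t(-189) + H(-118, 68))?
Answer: -1/946635 ≈ -1.0564e-6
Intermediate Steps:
H(l, W) = 8 - W*l**2 (H(l, W) = 8 - l*l*W = 8 - l**2*W = 8 - W*l**2)
t(B) = -B (t(B) = B - 2*B = -B)
1/(t(-189) + H(-118, 68)) = 1/(-1*(-189) + (8 - 1*68*(-118)**2)) = 1/(189 + (8 - 1*68*13924)) = 1/(189 + (8 - 946832)) = 1/(189 - 946824) = 1/(-946635) = -1/946635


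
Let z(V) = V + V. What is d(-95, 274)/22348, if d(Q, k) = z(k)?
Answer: 137/5587 ≈ 0.024521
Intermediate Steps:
z(V) = 2*V
d(Q, k) = 2*k
d(-95, 274)/22348 = (2*274)/22348 = 548*(1/22348) = 137/5587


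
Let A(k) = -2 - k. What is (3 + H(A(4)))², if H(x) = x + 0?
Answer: 9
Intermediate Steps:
H(x) = x
(3 + H(A(4)))² = (3 + (-2 - 1*4))² = (3 + (-2 - 4))² = (3 - 6)² = (-3)² = 9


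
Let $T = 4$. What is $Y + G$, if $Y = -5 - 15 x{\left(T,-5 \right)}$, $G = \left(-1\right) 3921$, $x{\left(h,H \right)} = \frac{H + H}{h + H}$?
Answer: $-4076$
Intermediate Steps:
$x{\left(h,H \right)} = \frac{2 H}{H + h}$
$G = -3921$
$Y = -155$ ($Y = -5 - 15 \cdot 2 \left(-5\right) \frac{1}{-5 + 4} = -5 - 15 \cdot 2 \left(-5\right) \frac{1}{-1} = -5 - 15 \cdot 2 \left(-5\right) \left(-1\right) = -5 - 150 = -155$)
$Y + G = -155 - 3921 = -4076$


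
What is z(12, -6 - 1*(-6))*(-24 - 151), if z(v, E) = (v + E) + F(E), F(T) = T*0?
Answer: -2100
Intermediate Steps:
F(T) = 0
z(v, E) = E + v (z(v, E) = (v + E) + 0 = (E + v) + 0 = E + v)
z(12, -6 - 1*(-6))*(-24 - 151) = ((-6 - 1*(-6)) + 12)*(-24 - 151) = ((-6 + 6) + 12)*(-175) = (0 + 12)*(-175) = 12*(-175) = -2100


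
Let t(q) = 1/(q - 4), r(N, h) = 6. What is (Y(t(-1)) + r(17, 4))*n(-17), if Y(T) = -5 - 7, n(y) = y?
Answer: 102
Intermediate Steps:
t(q) = 1/(-4 + q)
Y(T) = -12
(Y(t(-1)) + r(17, 4))*n(-17) = (-12 + 6)*(-17) = -6*(-17) = 102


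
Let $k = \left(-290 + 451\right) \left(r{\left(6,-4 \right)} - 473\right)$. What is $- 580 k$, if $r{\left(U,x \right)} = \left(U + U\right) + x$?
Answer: $43421700$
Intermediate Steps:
$r{\left(U,x \right)} = x + 2 U$ ($r{\left(U,x \right)} = 2 U + x = x + 2 U$)
$k = -74865$ ($k = \left(-290 + 451\right) \left(\left(-4 + 2 \cdot 6\right) - 473\right) = 161 \left(\left(-4 + 12\right) - 473\right) = 161 \left(8 - 473\right) = 161 \left(-465\right) = -74865$)
$- 580 k = \left(-580\right) \left(-74865\right) = 43421700$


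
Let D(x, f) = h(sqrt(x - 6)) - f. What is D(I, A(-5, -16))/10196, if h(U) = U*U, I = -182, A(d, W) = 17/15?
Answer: -2837/152940 ≈ -0.018550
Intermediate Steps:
A(d, W) = 17/15 (A(d, W) = 17*(1/15) = 17/15)
h(U) = U**2
D(x, f) = -6 + x - f (D(x, f) = (sqrt(x - 6))**2 - f = (sqrt(-6 + x))**2 - f = (-6 + x) - f = -6 + x - f)
D(I, A(-5, -16))/10196 = (-6 - 182 - 1*17/15)/10196 = (-6 - 182 - 17/15)*(1/10196) = -2837/15*1/10196 = -2837/152940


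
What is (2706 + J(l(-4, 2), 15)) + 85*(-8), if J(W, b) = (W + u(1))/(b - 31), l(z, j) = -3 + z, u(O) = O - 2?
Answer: 4053/2 ≈ 2026.5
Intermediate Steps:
u(O) = -2 + O
J(W, b) = (-1 + W)/(-31 + b) (J(W, b) = (W + (-2 + 1))/(b - 31) = (W - 1)/(-31 + b) = (-1 + W)/(-31 + b))
(2706 + J(l(-4, 2), 15)) + 85*(-8) = (2706 + (-1 + (-3 - 4))/(-31 + 15)) + 85*(-8) = (2706 + (-1 - 7)/(-16)) - 680 = (2706 - 1/16*(-8)) - 680 = (2706 + ½) - 680 = 5413/2 - 680 = 4053/2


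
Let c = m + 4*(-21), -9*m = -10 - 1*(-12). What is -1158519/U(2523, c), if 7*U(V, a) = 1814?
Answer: -8109633/1814 ≈ -4470.6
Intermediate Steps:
m = -2/9 (m = -(-10 - 1*(-12))/9 = -(-10 + 12)/9 = -⅑*2 = -2/9 ≈ -0.22222)
c = -758/9 (c = -2/9 + 4*(-21) = -2/9 - 84 = -758/9 ≈ -84.222)
U(V, a) = 1814/7 (U(V, a) = (⅐)*1814 = 1814/7)
-1158519/U(2523, c) = -1158519/1814/7 = -1158519*7/1814 = -8109633/1814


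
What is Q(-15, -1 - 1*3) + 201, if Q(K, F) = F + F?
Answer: 193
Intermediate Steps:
Q(K, F) = 2*F
Q(-15, -1 - 1*3) + 201 = 2*(-1 - 1*3) + 201 = 2*(-1 - 3) + 201 = 2*(-4) + 201 = -8 + 201 = 193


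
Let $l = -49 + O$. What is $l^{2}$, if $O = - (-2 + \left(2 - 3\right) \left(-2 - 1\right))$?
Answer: $2500$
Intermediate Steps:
$O = -1$ ($O = - (-2 - -3) = - (-2 + 3) = \left(-1\right) 1 = -1$)
$l = -50$ ($l = -49 - 1 = -50$)
$l^{2} = \left(-50\right)^{2} = 2500$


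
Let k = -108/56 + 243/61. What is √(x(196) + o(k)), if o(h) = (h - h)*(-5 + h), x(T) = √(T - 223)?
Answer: 3^(¾)*√I ≈ 1.6119 + 1.6119*I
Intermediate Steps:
k = 1755/854 (k = -108*1/56 + 243*(1/61) = -27/14 + 243/61 = 1755/854 ≈ 2.0550)
x(T) = √(-223 + T)
o(h) = 0 (o(h) = 0*(-5 + h) = 0)
√(x(196) + o(k)) = √(√(-223 + 196) + 0) = √(√(-27) + 0) = √(3*I*√3 + 0) = √(3*I*√3) = 3^(¾)*√I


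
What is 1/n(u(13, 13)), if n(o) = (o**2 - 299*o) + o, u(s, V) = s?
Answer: -1/3705 ≈ -0.00026991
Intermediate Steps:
n(o) = o**2 - 298*o
1/n(u(13, 13)) = 1/(13*(-298 + 13)) = 1/(13*(-285)) = 1/(-3705) = -1/3705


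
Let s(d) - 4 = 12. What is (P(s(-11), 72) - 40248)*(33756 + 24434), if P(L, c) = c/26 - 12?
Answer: -30453387360/13 ≈ -2.3426e+9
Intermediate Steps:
s(d) = 16 (s(d) = 4 + 12 = 16)
P(L, c) = -12 + c/26 (P(L, c) = c*(1/26) - 12 = c/26 - 12 = -12 + c/26)
(P(s(-11), 72) - 40248)*(33756 + 24434) = ((-12 + (1/26)*72) - 40248)*(33756 + 24434) = ((-12 + 36/13) - 40248)*58190 = (-120/13 - 40248)*58190 = -523344/13*58190 = -30453387360/13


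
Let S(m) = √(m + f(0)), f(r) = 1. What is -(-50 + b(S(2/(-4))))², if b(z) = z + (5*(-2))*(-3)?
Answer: -801/2 + 20*√2 ≈ -372.22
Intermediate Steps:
S(m) = √(1 + m) (S(m) = √(m + 1) = √(1 + m))
b(z) = 30 + z (b(z) = z - 10*(-3) = z + 30 = 30 + z)
-(-50 + b(S(2/(-4))))² = -(-50 + (30 + √(1 + 2/(-4))))² = -(-50 + (30 + √(1 + 2*(-¼))))² = -(-50 + (30 + √(1 - ½)))² = -(-50 + (30 + √(½)))² = -(-50 + (30 + √2/2))² = -(-20 + √2/2)²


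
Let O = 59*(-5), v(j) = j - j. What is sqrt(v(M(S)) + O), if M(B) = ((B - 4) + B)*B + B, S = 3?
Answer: I*sqrt(295) ≈ 17.176*I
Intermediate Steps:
M(B) = B + B*(-4 + 2*B) (M(B) = ((-4 + B) + B)*B + B = (-4 + 2*B)*B + B = B*(-4 + 2*B) + B = B + B*(-4 + 2*B))
v(j) = 0
O = -295
sqrt(v(M(S)) + O) = sqrt(0 - 295) = sqrt(-295) = I*sqrt(295)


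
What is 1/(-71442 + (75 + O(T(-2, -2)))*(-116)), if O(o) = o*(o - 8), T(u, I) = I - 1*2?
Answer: -1/85710 ≈ -1.1667e-5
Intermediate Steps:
T(u, I) = -2 + I (T(u, I) = I - 2 = -2 + I)
O(o) = o*(-8 + o)
1/(-71442 + (75 + O(T(-2, -2)))*(-116)) = 1/(-71442 + (75 + (-2 - 2)*(-8 + (-2 - 2)))*(-116)) = 1/(-71442 + (75 - 4*(-8 - 4))*(-116)) = 1/(-71442 + (75 - 4*(-12))*(-116)) = 1/(-71442 + (75 + 48)*(-116)) = 1/(-71442 + 123*(-116)) = 1/(-71442 - 14268) = 1/(-85710) = -1/85710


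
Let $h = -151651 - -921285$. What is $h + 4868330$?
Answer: $5637964$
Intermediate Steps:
$h = 769634$ ($h = -151651 + 921285 = 769634$)
$h + 4868330 = 769634 + 4868330 = 5637964$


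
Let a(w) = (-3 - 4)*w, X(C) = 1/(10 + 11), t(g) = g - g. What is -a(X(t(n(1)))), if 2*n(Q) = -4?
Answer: ⅓ ≈ 0.33333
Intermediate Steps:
n(Q) = -2 (n(Q) = (½)*(-4) = -2)
t(g) = 0
X(C) = 1/21
a(w) = -7*w
-a(X(t(n(1)))) = -(-7)/21 = -1*(-⅓) = ⅓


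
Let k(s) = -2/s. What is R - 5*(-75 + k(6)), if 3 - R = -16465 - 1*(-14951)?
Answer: 5681/3 ≈ 1893.7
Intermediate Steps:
R = 1517 (R = 3 - (-16465 - 1*(-14951)) = 3 - (-16465 + 14951) = 3 - 1*(-1514) = 3 + 1514 = 1517)
R - 5*(-75 + k(6)) = 1517 - 5*(-75 - 2/6) = 1517 - 5*(-75 - 2*⅙) = 1517 - 5*(-75 - ⅓) = 1517 - 5*(-226)/3 = 1517 - 1*(-1130/3) = 1517 + 1130/3 = 5681/3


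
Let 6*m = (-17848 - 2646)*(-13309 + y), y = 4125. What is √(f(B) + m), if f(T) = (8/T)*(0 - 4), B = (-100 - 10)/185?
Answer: 4*√2135089077/33 ≈ 5600.9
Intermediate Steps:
m = 94108448/3 (m = ((-17848 - 2646)*(-13309 + 4125))/6 = (-20494*(-9184))/6 = (⅙)*188216896 = 94108448/3 ≈ 3.1369e+7)
B = -22/37 (B = -110*1/185 = -22/37 ≈ -0.59459)
f(T) = -32/T (f(T) = (8/T)*(-4) = -32/T)
√(f(B) + m) = √(-32/(-22/37) + 94108448/3) = √(-32*(-37/22) + 94108448/3) = √(592/11 + 94108448/3) = √(1035194704/33) = 4*√2135089077/33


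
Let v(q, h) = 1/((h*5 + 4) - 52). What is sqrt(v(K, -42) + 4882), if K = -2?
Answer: sqrt(324965190)/258 ≈ 69.871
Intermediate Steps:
v(q, h) = 1/(-48 + 5*h) (v(q, h) = 1/((5*h + 4) - 52) = 1/((4 + 5*h) - 52) = 1/(-48 + 5*h))
sqrt(v(K, -42) + 4882) = sqrt(1/(-48 + 5*(-42)) + 4882) = sqrt(1/(-48 - 210) + 4882) = sqrt(1/(-258) + 4882) = sqrt(-1/258 + 4882) = sqrt(1259555/258) = sqrt(324965190)/258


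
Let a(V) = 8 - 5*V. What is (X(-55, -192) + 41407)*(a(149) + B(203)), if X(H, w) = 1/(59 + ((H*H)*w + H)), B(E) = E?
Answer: -6421088332257/290398 ≈ -2.2111e+7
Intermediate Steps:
X(H, w) = 1/(59 + H + w*H**2) (X(H, w) = 1/(59 + (H**2*w + H)) = 1/(59 + (w*H**2 + H)) = 1/(59 + (H + w*H**2)) = 1/(59 + H + w*H**2))
(X(-55, -192) + 41407)*(a(149) + B(203)) = (1/(59 - 55 - 192*(-55)**2) + 41407)*((8 - 5*149) + 203) = (1/(59 - 55 - 192*3025) + 41407)*((8 - 745) + 203) = (1/(59 - 55 - 580800) + 41407)*(-737 + 203) = (1/(-580796) + 41407)*(-534) = (-1/580796 + 41407)*(-534) = (24049019971/580796)*(-534) = -6421088332257/290398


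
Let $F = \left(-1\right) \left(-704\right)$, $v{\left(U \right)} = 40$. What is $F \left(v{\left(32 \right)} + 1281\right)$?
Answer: $929984$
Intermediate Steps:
$F = 704$
$F \left(v{\left(32 \right)} + 1281\right) = 704 \left(40 + 1281\right) = 704 \cdot 1321 = 929984$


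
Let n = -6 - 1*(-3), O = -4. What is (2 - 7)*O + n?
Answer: 17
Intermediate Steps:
n = -3 (n = -6 + 3 = -3)
(2 - 7)*O + n = (2 - 7)*(-4) - 3 = -5*(-4) - 3 = 20 - 3 = 17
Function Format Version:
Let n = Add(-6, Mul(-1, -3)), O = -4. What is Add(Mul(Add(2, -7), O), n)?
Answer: 17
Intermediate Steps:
n = -3 (n = Add(-6, 3) = -3)
Add(Mul(Add(2, -7), O), n) = Add(Mul(Add(2, -7), -4), -3) = Add(Mul(-5, -4), -3) = Add(20, -3) = 17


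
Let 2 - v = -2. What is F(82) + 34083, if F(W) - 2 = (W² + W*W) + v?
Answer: 47537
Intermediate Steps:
v = 4 (v = 2 - 1*(-2) = 2 + 2 = 4)
F(W) = 6 + 2*W² (F(W) = 2 + ((W² + W*W) + 4) = 2 + ((W² + W²) + 4) = 2 + (2*W² + 4) = 2 + (4 + 2*W²) = 6 + 2*W²)
F(82) + 34083 = (6 + 2*82²) + 34083 = (6 + 2*6724) + 34083 = (6 + 13448) + 34083 = 13454 + 34083 = 47537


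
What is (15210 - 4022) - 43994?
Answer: -32806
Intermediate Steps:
(15210 - 4022) - 43994 = 11188 - 43994 = -32806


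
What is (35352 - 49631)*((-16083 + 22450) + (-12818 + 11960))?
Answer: -78663011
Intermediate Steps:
(35352 - 49631)*((-16083 + 22450) + (-12818 + 11960)) = -14279*(6367 - 858) = -14279*5509 = -78663011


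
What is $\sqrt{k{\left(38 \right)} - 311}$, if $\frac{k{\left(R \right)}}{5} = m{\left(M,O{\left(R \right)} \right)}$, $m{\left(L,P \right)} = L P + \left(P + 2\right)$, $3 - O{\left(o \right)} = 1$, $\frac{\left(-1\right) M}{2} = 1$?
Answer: $i \sqrt{311} \approx 17.635 i$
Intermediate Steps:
$M = -2$ ($M = \left(-2\right) 1 = -2$)
$O{\left(o \right)} = 2$ ($O{\left(o \right)} = 3 - 1 = 2$)
$m{\left(L,P \right)} = 2 + P + L P$ ($m{\left(L,P \right)} = L P + \left(2 + P\right) = 2 + P + L P$)
$k{\left(R \right)} = 0$ ($k{\left(R \right)} = 5 \left(2 + 2 - 4\right) = 5 \cdot 0 = 0$)
$\sqrt{k{\left(38 \right)} - 311} = \sqrt{0 - 311} = \sqrt{-311} = i \sqrt{311}$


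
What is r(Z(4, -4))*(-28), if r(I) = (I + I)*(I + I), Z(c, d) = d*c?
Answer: -28672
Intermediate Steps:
Z(c, d) = c*d
r(I) = 4*I² (r(I) = (2*I)*(2*I) = 4*I²)
r(Z(4, -4))*(-28) = (4*(4*(-4))²)*(-28) = (4*(-16)²)*(-28) = (4*256)*(-28) = 1024*(-28) = -28672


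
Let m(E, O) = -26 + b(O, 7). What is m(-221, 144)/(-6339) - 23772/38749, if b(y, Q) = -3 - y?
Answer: -143987131/245629911 ≈ -0.58619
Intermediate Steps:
m(E, O) = -29 - O (m(E, O) = -26 + (-3 - O) = -29 - O)
m(-221, 144)/(-6339) - 23772/38749 = (-29 - 1*144)/(-6339) - 23772/38749 = (-29 - 144)*(-1/6339) - 23772*1/38749 = -173*(-1/6339) - 23772/38749 = 173/6339 - 23772/38749 = -143987131/245629911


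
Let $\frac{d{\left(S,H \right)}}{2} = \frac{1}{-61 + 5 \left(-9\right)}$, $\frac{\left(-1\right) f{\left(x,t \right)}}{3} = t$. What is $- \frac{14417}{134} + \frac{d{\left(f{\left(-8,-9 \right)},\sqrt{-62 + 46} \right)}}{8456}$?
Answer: $- \frac{3230619095}{30027256} \approx -107.59$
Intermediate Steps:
$f{\left(x,t \right)} = - 3 t$
$d{\left(S,H \right)} = - \frac{1}{53}$ ($d{\left(S,H \right)} = \frac{2}{-61 + 5 \left(-9\right)} = \frac{2}{-61 - 45} = \frac{2}{-106} = 2 \left(- \frac{1}{106}\right) = - \frac{1}{53}$)
$- \frac{14417}{134} + \frac{d{\left(f{\left(-8,-9 \right)},\sqrt{-62 + 46} \right)}}{8456} = - \frac{14417}{134} - \frac{1}{53 \cdot 8456} = \left(-14417\right) \frac{1}{134} - \frac{1}{448168} = - \frac{14417}{134} - \frac{1}{448168} = - \frac{3230619095}{30027256}$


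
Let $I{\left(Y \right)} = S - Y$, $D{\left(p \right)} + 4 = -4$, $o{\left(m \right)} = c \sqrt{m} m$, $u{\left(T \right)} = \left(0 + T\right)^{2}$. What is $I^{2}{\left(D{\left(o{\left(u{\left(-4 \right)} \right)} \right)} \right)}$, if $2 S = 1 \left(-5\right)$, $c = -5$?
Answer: $\frac{121}{4} \approx 30.25$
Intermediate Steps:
$u{\left(T \right)} = T^{2}$
$S = - \frac{5}{2}$ ($S = \frac{1 \left(-5\right)}{2} = \frac{1}{2} \left(-5\right) = - \frac{5}{2} \approx -2.5$)
$o{\left(m \right)} = - 5 m^{\frac{3}{2}}$ ($o{\left(m \right)} = - 5 \sqrt{m} m = - 5 m^{\frac{3}{2}}$)
$D{\left(p \right)} = -8$ ($D{\left(p \right)} = -4 - 4 = -8$)
$I{\left(Y \right)} = - \frac{5}{2} - Y$
$I^{2}{\left(D{\left(o{\left(u{\left(-4 \right)} \right)} \right)} \right)} = \left(- \frac{5}{2} - -8\right)^{2} = \left(- \frac{5}{2} + 8\right)^{2} = \left(\frac{11}{2}\right)^{2} = \frac{121}{4}$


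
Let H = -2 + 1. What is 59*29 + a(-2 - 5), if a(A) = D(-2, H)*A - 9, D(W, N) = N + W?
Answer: 1723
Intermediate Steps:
H = -1
a(A) = -9 - 3*A (a(A) = (-1 - 2)*A - 9 = -3*A - 9 = -9 - 3*A)
59*29 + a(-2 - 5) = 59*29 + (-9 - 3*(-2 - 5)) = 1711 + (-9 - 3*(-7)) = 1711 + (-9 + 21) = 1711 + 12 = 1723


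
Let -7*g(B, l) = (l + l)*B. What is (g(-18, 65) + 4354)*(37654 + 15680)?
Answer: 1750315212/7 ≈ 2.5004e+8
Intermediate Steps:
g(B, l) = -2*B*l/7 (g(B, l) = -(l + l)*B/7 = -2*l*B/7 = -2*B*l/7)
(g(-18, 65) + 4354)*(37654 + 15680) = (-2/7*(-18)*65 + 4354)*(37654 + 15680) = (2340/7 + 4354)*53334 = (32818/7)*53334 = 1750315212/7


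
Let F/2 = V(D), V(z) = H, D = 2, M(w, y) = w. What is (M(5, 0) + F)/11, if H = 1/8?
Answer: 21/44 ≈ 0.47727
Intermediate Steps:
H = ⅛ ≈ 0.12500
V(z) = ⅛
F = ¼ (F = 2*(⅛) = ¼ ≈ 0.25000)
(M(5, 0) + F)/11 = (5 + ¼)/11 = (1/11)*(21/4) = 21/44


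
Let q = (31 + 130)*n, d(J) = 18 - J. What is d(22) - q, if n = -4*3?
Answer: 1928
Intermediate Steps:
n = -12
q = -1932 (q = (31 + 130)*(-12) = 161*(-12) = -1932)
d(22) - q = (18 - 1*22) - 1*(-1932) = (18 - 22) + 1932 = -4 + 1932 = 1928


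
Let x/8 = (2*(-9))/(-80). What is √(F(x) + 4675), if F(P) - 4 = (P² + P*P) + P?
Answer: √117182/5 ≈ 68.464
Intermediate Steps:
x = 9/5 (x = 8*((2*(-9))/(-80)) = 8*(-18*(-1/80)) = 8*(9/40) = 9/5 ≈ 1.8000)
F(P) = 4 + P + 2*P² (F(P) = 4 + ((P² + P*P) + P) = 4 + ((P² + P²) + P) = 4 + (2*P² + P) = 4 + (P + 2*P²) = 4 + P + 2*P²)
√(F(x) + 4675) = √((4 + 9/5 + 2*(9/5)²) + 4675) = √((4 + 9/5 + 2*(81/25)) + 4675) = √((4 + 9/5 + 162/25) + 4675) = √(307/25 + 4675) = √(117182/25) = √117182/5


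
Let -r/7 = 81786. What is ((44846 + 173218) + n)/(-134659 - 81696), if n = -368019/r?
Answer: -41614148049/41287890070 ≈ -1.0079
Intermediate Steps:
r = -572502 (r = -7*81786 = -572502)
n = 122673/190834 (n = -368019/(-572502) = -368019*(-1/572502) = 122673/190834 ≈ 0.64283)
((44846 + 173218) + n)/(-134659 - 81696) = ((44846 + 173218) + 122673/190834)/(-134659 - 81696) = (218064 + 122673/190834)/(-216355) = (41614148049/190834)*(-1/216355) = -41614148049/41287890070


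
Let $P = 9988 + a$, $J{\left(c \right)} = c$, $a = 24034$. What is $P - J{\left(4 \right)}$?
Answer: $34018$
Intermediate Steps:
$P = 34022$ ($P = 9988 + 24034 = 34022$)
$P - J{\left(4 \right)} = 34022 - 4 = 34018$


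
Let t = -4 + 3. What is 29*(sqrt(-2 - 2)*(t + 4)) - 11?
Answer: -11 + 174*I ≈ -11.0 + 174.0*I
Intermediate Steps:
t = -1
29*(sqrt(-2 - 2)*(t + 4)) - 11 = 29*(sqrt(-2 - 2)*(-1 + 4)) - 11 = 29*(sqrt(-4)*3) - 11 = 29*((2*I)*3) - 11 = 29*(6*I) - 11 = 174*I - 11 = -11 + 174*I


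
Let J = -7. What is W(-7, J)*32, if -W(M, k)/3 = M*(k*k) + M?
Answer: 33600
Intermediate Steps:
W(M, k) = -3*M - 3*M*k² (W(M, k) = -3*(M*(k*k) + M) = -3*(M*k² + M) = -3*(M + M*k²) = -3*M - 3*M*k²)
W(-7, J)*32 = -3*(-7)*(1 + (-7)²)*32 = -3*(-7)*(1 + 49)*32 = -3*(-7)*50*32 = 1050*32 = 33600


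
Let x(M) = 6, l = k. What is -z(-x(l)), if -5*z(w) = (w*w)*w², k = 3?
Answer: 1296/5 ≈ 259.20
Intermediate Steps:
l = 3
z(w) = -w⁴/5 (z(w) = -w*w*w²/5 = -w²*w²/5 = -w⁴/5)
-z(-x(l)) = -(-1)*(-1*6)⁴/5 = -(-1)*(-6)⁴/5 = -(-1)*1296/5 = -1*(-1296/5) = 1296/5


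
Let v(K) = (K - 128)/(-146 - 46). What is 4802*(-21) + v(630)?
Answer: -9681083/96 ≈ -1.0084e+5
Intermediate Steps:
v(K) = ⅔ - K/192 (v(K) = (-128 + K)/(-192) = (-128 + K)*(-1/192) = ⅔ - K/192)
4802*(-21) + v(630) = 4802*(-21) + (⅔ - 1/192*630) = -100842 + (⅔ - 105/32) = -100842 - 251/96 = -9681083/96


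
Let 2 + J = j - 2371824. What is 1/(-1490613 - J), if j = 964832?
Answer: -1/83619 ≈ -1.1959e-5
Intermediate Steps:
J = -1406994 (J = -2 + (964832 - 2371824) = -2 - 1406992 = -1406994)
1/(-1490613 - J) = 1/(-1490613 - 1*(-1406994)) = 1/(-1490613 + 1406994) = 1/(-83619) = -1/83619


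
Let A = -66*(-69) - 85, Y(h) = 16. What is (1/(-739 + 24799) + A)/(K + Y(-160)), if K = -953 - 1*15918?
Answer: -107524141/405531300 ≈ -0.26514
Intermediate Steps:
K = -16871 (K = -953 - 15918 = -16871)
A = 4469 (A = 4554 - 85 = 4469)
(1/(-739 + 24799) + A)/(K + Y(-160)) = (1/(-739 + 24799) + 4469)/(-16871 + 16) = (1/24060 + 4469)/(-16855) = (1/24060 + 4469)*(-1/16855) = (107524141/24060)*(-1/16855) = -107524141/405531300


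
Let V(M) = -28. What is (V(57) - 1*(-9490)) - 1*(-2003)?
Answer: 11465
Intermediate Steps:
(V(57) - 1*(-9490)) - 1*(-2003) = (-28 - 1*(-9490)) - 1*(-2003) = (-28 + 9490) + 2003 = 9462 + 2003 = 11465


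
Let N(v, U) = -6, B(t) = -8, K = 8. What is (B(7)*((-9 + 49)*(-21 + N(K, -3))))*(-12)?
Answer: -103680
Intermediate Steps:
(B(7)*((-9 + 49)*(-21 + N(K, -3))))*(-12) = -8*(-9 + 49)*(-21 - 6)*(-12) = -320*(-27)*(-12) = -8*(-1080)*(-12) = 8640*(-12) = -103680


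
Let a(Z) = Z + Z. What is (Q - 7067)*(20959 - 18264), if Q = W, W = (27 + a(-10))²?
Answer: -18913510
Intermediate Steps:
a(Z) = 2*Z
W = 49 (W = (27 + 2*(-10))² = (27 - 20)² = 7² = 49)
Q = 49
(Q - 7067)*(20959 - 18264) = (49 - 7067)*(20959 - 18264) = -7018*2695 = -18913510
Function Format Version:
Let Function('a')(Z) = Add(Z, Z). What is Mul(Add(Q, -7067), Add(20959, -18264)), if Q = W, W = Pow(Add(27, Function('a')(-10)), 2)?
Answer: -18913510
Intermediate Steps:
Function('a')(Z) = Mul(2, Z)
W = 49 (W = Pow(Add(27, Mul(2, -10)), 2) = Pow(Add(27, -20), 2) = Pow(7, 2) = 49)
Q = 49
Mul(Add(Q, -7067), Add(20959, -18264)) = Mul(Add(49, -7067), Add(20959, -18264)) = Mul(-7018, 2695) = -18913510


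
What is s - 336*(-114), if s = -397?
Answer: 37907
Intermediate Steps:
s - 336*(-114) = -397 - 336*(-114) = -397 + 38304 = 37907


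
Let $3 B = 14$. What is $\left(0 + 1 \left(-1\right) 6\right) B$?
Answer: $-28$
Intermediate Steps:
$B = \frac{14}{3}$ ($B = \frac{1}{3} \cdot 14 = \frac{14}{3} \approx 4.6667$)
$\left(0 + 1 \left(-1\right) 6\right) B = \left(0 + 1 \left(-1\right) 6\right) \frac{14}{3} = \left(0 - 6\right) \frac{14}{3} = \left(-6\right) \frac{14}{3} = -28$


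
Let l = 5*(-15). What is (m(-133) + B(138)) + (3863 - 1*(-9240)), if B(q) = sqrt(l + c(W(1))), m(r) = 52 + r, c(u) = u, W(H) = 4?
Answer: 13022 + I*sqrt(71) ≈ 13022.0 + 8.4261*I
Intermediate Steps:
l = -75
B(q) = I*sqrt(71) (B(q) = sqrt(-75 + 4) = sqrt(-71) = I*sqrt(71))
(m(-133) + B(138)) + (3863 - 1*(-9240)) = ((52 - 133) + I*sqrt(71)) + (3863 - 1*(-9240)) = (-81 + I*sqrt(71)) + (3863 + 9240) = (-81 + I*sqrt(71)) + 13103 = 13022 + I*sqrt(71)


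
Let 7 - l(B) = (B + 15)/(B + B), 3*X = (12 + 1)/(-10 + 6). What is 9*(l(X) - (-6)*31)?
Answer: 46665/26 ≈ 1794.8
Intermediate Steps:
X = -13/12 (X = ((12 + 1)/(-10 + 6))/3 = (13/(-4))/3 = (13*(-¼))/3 = (⅓)*(-13/4) = -13/12 ≈ -1.0833)
l(B) = 7 - (15 + B)/(2*B) (l(B) = 7 - (B + 15)/(B + B) = 7 - (15 + B)/(2*B))
9*(l(X) - (-6)*31) = 9*((-15 + 13*(-13/12))/(2*(-13/12)) - (-6)*31) = 9*((½)*(-12/13)*(-15 - 169/12) - 1*(-186)) = 9*((½)*(-12/13)*(-349/12) + 186) = 9*(349/26 + 186) = 9*(5185/26) = 46665/26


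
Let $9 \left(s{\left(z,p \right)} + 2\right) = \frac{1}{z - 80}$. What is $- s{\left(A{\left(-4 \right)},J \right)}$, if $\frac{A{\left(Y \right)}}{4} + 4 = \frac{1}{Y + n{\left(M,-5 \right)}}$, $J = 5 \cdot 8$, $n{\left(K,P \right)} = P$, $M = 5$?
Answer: $\frac{1737}{868} \approx 2.0012$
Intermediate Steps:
$J = 40$
$A{\left(Y \right)} = -16 + \frac{4}{-5 + Y}$ ($A{\left(Y \right)} = -16 + \frac{4}{Y - 5} = -16 + \frac{4}{-5 + Y}$)
$s{\left(z,p \right)} = -2 + \frac{1}{9 \left(-80 + z\right)}$ ($s{\left(z,p \right)} = -2 + \frac{1}{9 \left(z - 80\right)} = -2 + \frac{1}{9 \left(-80 + z\right)}$)
$- s{\left(A{\left(-4 \right)},J \right)} = - \frac{1441 - 18 \frac{4 \left(21 - -16\right)}{-5 - 4}}{9 \left(-80 + \frac{4 \left(21 - -16\right)}{-5 - 4}\right)} = - \frac{1441 - 18 \frac{4 \left(21 + 16\right)}{-9}}{9 \left(-80 + \frac{4 \left(21 + 16\right)}{-9}\right)} = - \frac{1441 - 18 \cdot 4 \left(- \frac{1}{9}\right) 37}{9 \left(-80 + 4 \left(- \frac{1}{9}\right) 37\right)} = - \frac{1441 - -296}{9 \left(-80 - \frac{148}{9}\right)} = - \frac{1441 + 296}{9 \left(- \frac{868}{9}\right)} = - \frac{\left(-9\right) 1737}{9 \cdot 868} = \left(-1\right) \left(- \frac{1737}{868}\right) = \frac{1737}{868}$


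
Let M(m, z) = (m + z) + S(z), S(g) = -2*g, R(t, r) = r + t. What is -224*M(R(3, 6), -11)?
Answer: -4480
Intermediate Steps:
M(m, z) = m - z (M(m, z) = (m + z) - 2*z = m - z)
-224*M(R(3, 6), -11) = -224*((6 + 3) - 1*(-11)) = -224*(9 + 11) = -224*20 = -4480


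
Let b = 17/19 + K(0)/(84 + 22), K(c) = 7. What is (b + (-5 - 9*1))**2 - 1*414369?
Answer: -1680072240203/4056196 ≈ -4.1420e+5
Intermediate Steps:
b = 1935/2014 (b = 17/19 + 7/(84 + 22) = 17*(1/19) + 7/106 = 17/19 + 7*(1/106) = 17/19 + 7/106 = 1935/2014 ≈ 0.96077)
(b + (-5 - 9*1))**2 - 1*414369 = (1935/2014 + (-5 - 9*1))**2 - 1*414369 = (1935/2014 + (-5 - 9))**2 - 414369 = (1935/2014 - 14)**2 - 414369 = (-26261/2014)**2 - 414369 = 689640121/4056196 - 414369 = -1680072240203/4056196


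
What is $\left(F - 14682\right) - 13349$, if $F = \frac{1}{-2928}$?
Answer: $- \frac{82074769}{2928} \approx -28031.0$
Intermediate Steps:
$F = - \frac{1}{2928} \approx -0.00034153$
$\left(F - 14682\right) - 13349 = \left(- \frac{1}{2928} - 14682\right) - 13349 = - \frac{42988897}{2928} - 13349 = - \frac{82074769}{2928}$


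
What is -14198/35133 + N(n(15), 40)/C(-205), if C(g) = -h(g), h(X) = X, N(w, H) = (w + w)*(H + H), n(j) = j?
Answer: 16281722/1440453 ≈ 11.303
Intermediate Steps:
N(w, H) = 4*H*w (N(w, H) = (2*w)*(2*H) = 4*H*w)
C(g) = -g
-14198/35133 + N(n(15), 40)/C(-205) = -14198/35133 + (4*40*15)/((-1*(-205))) = -14198*1/35133 + 2400/205 = -14198/35133 + 2400*(1/205) = -14198/35133 + 480/41 = 16281722/1440453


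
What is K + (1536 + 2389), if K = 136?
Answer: 4061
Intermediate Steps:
K + (1536 + 2389) = 136 + (1536 + 2389) = 136 + 3925 = 4061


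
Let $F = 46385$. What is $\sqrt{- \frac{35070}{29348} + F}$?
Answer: $\frac{\sqrt{9987652003670}}{14674} \approx 215.37$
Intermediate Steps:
$\sqrt{- \frac{35070}{29348} + F} = \sqrt{- \frac{35070}{29348} + 46385} = \sqrt{\left(-35070\right) \frac{1}{29348} + 46385} = \sqrt{- \frac{17535}{14674} + 46385} = \sqrt{\frac{680635955}{14674}} = \frac{\sqrt{9987652003670}}{14674}$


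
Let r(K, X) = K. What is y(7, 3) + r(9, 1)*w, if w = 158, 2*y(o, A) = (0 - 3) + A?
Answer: 1422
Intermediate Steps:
y(o, A) = -3/2 + A/2 (y(o, A) = ((0 - 3) + A)/2 = (-3 + A)/2 = -3/2 + A/2)
y(7, 3) + r(9, 1)*w = (-3/2 + (1/2)*3) + 9*158 = (-3/2 + 3/2) + 1422 = 0 + 1422 = 1422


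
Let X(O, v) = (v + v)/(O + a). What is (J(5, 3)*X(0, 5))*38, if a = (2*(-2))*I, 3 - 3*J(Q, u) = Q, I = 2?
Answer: 95/3 ≈ 31.667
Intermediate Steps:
J(Q, u) = 1 - Q/3
a = -8 (a = (2*(-2))*2 = -4*2 = -8)
X(O, v) = 2*v/(-8 + O) (X(O, v) = (v + v)/(O - 8) = (2*v)/(-8 + O) = 2*v/(-8 + O))
(J(5, 3)*X(0, 5))*38 = ((1 - 1/3*5)*(2*5/(-8 + 0)))*38 = ((1 - 5/3)*(2*5/(-8)))*38 = -4*5*(-1)/(3*8)*38 = -2/3*(-5/4)*38 = (5/6)*38 = 95/3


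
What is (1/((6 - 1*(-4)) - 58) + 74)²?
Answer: 12609601/2304 ≈ 5472.9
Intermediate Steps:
(1/((6 - 1*(-4)) - 58) + 74)² = (1/((6 + 4) - 58) + 74)² = (1/(10 - 58) + 74)² = (1/(-48) + 74)² = (-1/48 + 74)² = (3551/48)² = 12609601/2304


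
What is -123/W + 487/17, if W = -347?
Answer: 171080/5899 ≈ 29.002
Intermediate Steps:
-123/W + 487/17 = -123/(-347) + 487/17 = -123*(-1/347) + 487*(1/17) = 123/347 + 487/17 = 171080/5899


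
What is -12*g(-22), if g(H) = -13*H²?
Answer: 75504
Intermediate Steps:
-12*g(-22) = -(-156)*(-22)² = -(-156)*484 = -12*(-6292) = 75504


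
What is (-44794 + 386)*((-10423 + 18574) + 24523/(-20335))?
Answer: -1051366137328/2905 ≈ -3.6192e+8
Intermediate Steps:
(-44794 + 386)*((-10423 + 18574) + 24523/(-20335)) = -44408*(8151 + 24523*(-1/20335)) = -44408*(8151 - 24523/20335) = -44408*165726062/20335 = -1051366137328/2905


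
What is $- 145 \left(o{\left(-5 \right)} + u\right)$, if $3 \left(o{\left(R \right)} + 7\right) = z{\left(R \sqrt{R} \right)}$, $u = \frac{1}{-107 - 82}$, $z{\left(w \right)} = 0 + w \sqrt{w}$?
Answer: $\frac{191980}{189} + \frac{3625 \sqrt[4]{-5}}{3} \approx 2293.4 + 1277.7 i$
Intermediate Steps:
$z{\left(w \right)} = w^{\frac{3}{2}}$ ($z{\left(w \right)} = 0 + w^{\frac{3}{2}} = w^{\frac{3}{2}}$)
$u = - \frac{1}{189}$ ($u = \frac{1}{-189} = - \frac{1}{189} \approx -0.005291$)
$o{\left(R \right)} = -7 + \frac{\left(R^{\frac{3}{2}}\right)^{\frac{3}{2}}}{3}$ ($o{\left(R \right)} = -7 + \frac{\left(R \sqrt{R}\right)^{\frac{3}{2}}}{3} = -7 + \frac{\left(R^{\frac{3}{2}}\right)^{\frac{3}{2}}}{3}$)
$- 145 \left(o{\left(-5 \right)} + u\right) = - 145 \left(\left(-7 + \frac{\left(\left(-5\right)^{\frac{3}{2}}\right)^{\frac{3}{2}}}{3}\right) - \frac{1}{189}\right) = - 145 \left(\left(-7 + \frac{\left(- 5 i \sqrt{5}\right)^{\frac{3}{2}}}{3}\right) - \frac{1}{189}\right) = - 145 \left(\left(-7 + \frac{25 \sqrt[4]{5} \left(- i\right)^{\frac{3}{2}}}{3}\right) - \frac{1}{189}\right) = - 145 \left(- \frac{1324}{189} + \frac{25 \sqrt[4]{5} \left(- i\right)^{\frac{3}{2}}}{3}\right) = \frac{191980}{189} - \frac{3625 \sqrt[4]{5} \left(- i\right)^{\frac{3}{2}}}{3}$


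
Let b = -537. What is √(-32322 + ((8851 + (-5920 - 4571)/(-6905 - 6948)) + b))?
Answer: 19*I*√12762117809/13853 ≈ 154.94*I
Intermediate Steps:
√(-32322 + ((8851 + (-5920 - 4571)/(-6905 - 6948)) + b)) = √(-32322 + ((8851 + (-5920 - 4571)/(-6905 - 6948)) - 537)) = √(-32322 + ((8851 - 10491/(-13853)) - 537)) = √(-32322 + ((8851 - 10491*(-1/13853)) - 537)) = √(-32322 + ((8851 + 10491/13853) - 537)) = √(-32322 + (122623394/13853 - 537)) = √(-32322 + 115184333/13853) = √(-332572333/13853) = 19*I*√12762117809/13853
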